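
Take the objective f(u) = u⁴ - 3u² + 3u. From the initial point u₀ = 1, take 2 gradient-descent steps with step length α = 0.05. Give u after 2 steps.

0.913525

f′(u) = 4u³ - 6u + 3
u₁ = 1 − 0.05·1 = 0.95
u₂ = 0.95 − 0.05·0.7295 = 0.913525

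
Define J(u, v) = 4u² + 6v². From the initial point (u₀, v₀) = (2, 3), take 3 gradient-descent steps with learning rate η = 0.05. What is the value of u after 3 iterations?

0.432

∇J = (8u, 12v)
(u₁, v₁) = (2, 3) − 0.05·(16, 36) = (1.2, 1.2)
(u₂, v₂) = (1.2, 1.2) − 0.05·(9.6, 14.4) = (0.72, 0.48)
(u₃, v₃) = (0.72, 0.48) − 0.05·(5.76, 5.76) = (0.432, 0.192)
u = 0.432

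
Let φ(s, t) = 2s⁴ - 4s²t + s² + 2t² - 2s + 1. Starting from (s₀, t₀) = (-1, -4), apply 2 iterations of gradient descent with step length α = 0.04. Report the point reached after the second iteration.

(-0.13951232, -2.595584)

∇φ = (8s³ - 8st + 2s - 2, -4s² + 4t)
Step 1: at (-1, -4), ∇φ = (-44, -20) → (-1, -4) − 0.04·(-44, -20) = (0.76, -3.2)
Step 2: at (0.76, -3.2), ∇φ = (22.487808, -15.1104) → (0.76, -3.2) − 0.04·(22.487808, -15.1104) = (-0.13951232, -2.595584)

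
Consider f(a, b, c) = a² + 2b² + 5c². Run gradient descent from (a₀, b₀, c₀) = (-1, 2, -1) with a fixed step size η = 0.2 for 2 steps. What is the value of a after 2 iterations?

-0.36

∇f = (2a, 4b, 10c)
(a₁, b₁, c₁) = (-1, 2, -1) − 0.2·(-2, 8, -10) = (-0.6, 0.4, 1)
(a₂, b₂, c₂) = (-0.6, 0.4, 1) − 0.2·(-1.2, 1.6, 10) = (-0.36, 0.08, -1)
a = -0.36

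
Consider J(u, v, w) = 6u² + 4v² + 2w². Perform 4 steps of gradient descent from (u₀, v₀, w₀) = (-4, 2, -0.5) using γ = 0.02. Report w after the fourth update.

∇J = (12u, 8v, 4w)
(u₁, v₁, w₁) = (-4, 2, -0.5) − 0.02·(-48, 16, -2) = (-3.04, 1.68, -0.46)
(u₂, v₂, w₂) = (-3.04, 1.68, -0.46) − 0.02·(-36.48, 13.44, -1.84) = (-2.3104, 1.4112, -0.4232)
(u₃, v₃, w₃) = (-2.3104, 1.4112, -0.4232) − 0.02·(-27.7248, 11.2896, -1.6928) = (-1.755904, 1.185408, -0.389344)
(u₄, v₄, w₄) = (-1.755904, 1.185408, -0.389344) − 0.02·(-21.070848, 9.483264, -1.557376) = (-1.33448704, 0.99574272, -0.35819648)
w = -0.35819648

-0.35819648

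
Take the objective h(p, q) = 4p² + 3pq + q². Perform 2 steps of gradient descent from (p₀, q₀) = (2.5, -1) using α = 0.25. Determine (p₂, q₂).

∇h = (8p + 3q, 3p + 2q)
Step 1: at (2.5, -1), ∇h = (17, 5.5) → (2.5, -1) − 0.25·(17, 5.5) = (-1.75, -2.375)
Step 2: at (-1.75, -2.375), ∇h = (-21.125, -10) → (-1.75, -2.375) − 0.25·(-21.125, -10) = (3.53125, 0.125)

(3.53125, 0.125)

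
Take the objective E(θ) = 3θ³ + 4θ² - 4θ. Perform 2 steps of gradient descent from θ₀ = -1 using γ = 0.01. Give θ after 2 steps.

E′(θ) = 9θ² + 8θ - 4
Step 1: E′(-1) = -3; θ₁ = -1 − 0.01·(-3) = -0.97
Step 2: E′(-0.97) = -3.2919; θ₂ = -0.97 − 0.01·(-3.2919) = -0.937081

-0.937081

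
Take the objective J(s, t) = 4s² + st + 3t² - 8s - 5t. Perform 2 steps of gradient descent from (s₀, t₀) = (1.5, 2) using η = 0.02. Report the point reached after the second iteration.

(1.2826, 1.6828)

∇J = (8s + t - 8, s + 6t - 5)
(s₁, t₁) = (1.5, 2) − 0.02·(6, 8.5) = (1.38, 1.83)
(s₂, t₂) = (1.38, 1.83) − 0.02·(4.87, 7.36) = (1.2826, 1.6828)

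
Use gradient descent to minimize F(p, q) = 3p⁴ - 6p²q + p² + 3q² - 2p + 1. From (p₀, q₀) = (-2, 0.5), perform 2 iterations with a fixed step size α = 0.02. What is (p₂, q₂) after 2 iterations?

(-0.19424, 0.8144)

∇F = (12p³ - 12pq + 2p - 2, -6p² + 6q)
Step 1: at (-2, 0.5), ∇F = (-90, -21) → (-2, 0.5) − 0.02·(-90, -21) = (-0.2, 0.92)
Step 2: at (-0.2, 0.92), ∇F = (-0.288, 5.28) → (-0.2, 0.92) − 0.02·(-0.288, 5.28) = (-0.19424, 0.8144)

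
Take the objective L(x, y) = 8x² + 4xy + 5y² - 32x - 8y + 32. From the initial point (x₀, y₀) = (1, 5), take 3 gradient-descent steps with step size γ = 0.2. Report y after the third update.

-11.496

∇L = (16x + 4y - 32, 4x + 10y - 8)
(x₁, y₁) = (1, 5) − 0.2·(4, 46) = (0.2, -4.2)
(x₂, y₂) = (0.2, -4.2) − 0.2·(-45.6, -49.2) = (9.32, 5.64)
(x₃, y₃) = (9.32, 5.64) − 0.2·(139.68, 85.68) = (-18.616, -11.496)
y = -11.496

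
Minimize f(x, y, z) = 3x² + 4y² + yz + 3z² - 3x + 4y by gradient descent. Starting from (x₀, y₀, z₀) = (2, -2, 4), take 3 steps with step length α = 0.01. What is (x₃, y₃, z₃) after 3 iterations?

∇f = (6x - 3, 8y + z + 4, y + 6z)
Step 1: at (2, -2, 4), ∇f = (9, -8, 22) → (2, -2, 4) − 0.01·(9, -8, 22) = (1.91, -1.92, 3.78)
Step 2: at (1.91, -1.92, 3.78), ∇f = (8.46, -7.58, 20.76) → (1.91, -1.92, 3.78) − 0.01·(8.46, -7.58, 20.76) = (1.8254, -1.8442, 3.5724)
Step 3: at (1.8254, -1.8442, 3.5724), ∇f = (7.9524, -7.1812, 19.5902) → (1.8254, -1.8442, 3.5724) − 0.01·(7.9524, -7.1812, 19.5902) = (1.745876, -1.772388, 3.376498)

(1.745876, -1.772388, 3.376498)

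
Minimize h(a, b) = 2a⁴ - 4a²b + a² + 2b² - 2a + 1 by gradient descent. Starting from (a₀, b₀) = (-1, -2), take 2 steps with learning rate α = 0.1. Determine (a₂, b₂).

(-4.1776, 0.816)

∇h = (8a³ - 8ab + 2a - 2, -4a² + 4b)
(a₁, b₁) = (-1, -2) − 0.1·(-28, -12) = (1.8, -0.8)
(a₂, b₂) = (1.8, -0.8) − 0.1·(59.776, -16.16) = (-4.1776, 0.816)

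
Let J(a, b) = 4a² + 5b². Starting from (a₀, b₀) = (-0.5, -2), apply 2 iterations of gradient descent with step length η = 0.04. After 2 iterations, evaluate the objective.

2.80581376

∇J = (8a, 10b)
(a₁, b₁) = (-0.5, -2) − 0.04·(-4, -20) = (-0.34, -1.2)
(a₂, b₂) = (-0.34, -1.2) − 0.04·(-2.72, -12) = (-0.2312, -0.72)
J(-0.2312, -0.72) = 2.80581376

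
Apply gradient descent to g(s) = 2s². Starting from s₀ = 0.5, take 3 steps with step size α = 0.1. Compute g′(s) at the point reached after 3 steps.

g′(s) = 4s
Step 1: g′(0.5) = 2; s₁ = 0.5 − 0.1·2 = 0.3
Step 2: g′(0.3) = 1.2; s₂ = 0.3 − 0.1·1.2 = 0.18
Step 3: g′(0.18) = 0.72; s₃ = 0.18 − 0.1·0.72 = 0.108
g′(s) at (0.108) = 0.432

0.432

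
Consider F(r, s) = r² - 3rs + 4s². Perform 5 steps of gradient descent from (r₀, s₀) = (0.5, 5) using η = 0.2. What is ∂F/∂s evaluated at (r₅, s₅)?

-16.3296

∇F = (2r - 3s, -3r + 8s)
(r₁, s₁) = (0.5, 5) − 0.2·(-14, 38.5) = (3.3, -2.7)
(r₂, s₂) = (3.3, -2.7) − 0.2·(14.7, -31.5) = (0.36, 3.6)
(r₃, s₃) = (0.36, 3.6) − 0.2·(-10.08, 27.72) = (2.376, -1.944)
(r₄, s₄) = (2.376, -1.944) − 0.2·(10.584, -22.68) = (0.2592, 2.592)
(r₅, s₅) = (0.2592, 2.592) − 0.2·(-7.2576, 19.9584) = (1.71072, -1.39968)
∂F/∂s at (1.71072, -1.39968) = -16.3296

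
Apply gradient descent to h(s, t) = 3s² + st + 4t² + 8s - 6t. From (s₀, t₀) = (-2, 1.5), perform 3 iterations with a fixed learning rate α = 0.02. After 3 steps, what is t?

∇h = (6s + t + 8, s + 8t - 6)
(s₁, t₁) = (-2, 1.5) − 0.02·(-2.5, 4) = (-1.95, 1.42)
(s₂, t₂) = (-1.95, 1.42) − 0.02·(-2.28, 3.41) = (-1.9044, 1.3518)
(s₃, t₃) = (-1.9044, 1.3518) − 0.02·(-2.0746, 2.91) = (-1.862908, 1.2936)
t = 1.2936

1.2936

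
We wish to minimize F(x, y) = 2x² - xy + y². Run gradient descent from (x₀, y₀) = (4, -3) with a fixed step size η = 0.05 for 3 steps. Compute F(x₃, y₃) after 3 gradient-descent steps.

12.34078103125

∇F = (4x - y, -x + 2y)
Step 1: at (4, -3), ∇F = (19, -10) → (4, -3) − 0.05·(19, -10) = (3.05, -2.5)
Step 2: at (3.05, -2.5), ∇F = (14.7, -8.05) → (3.05, -2.5) − 0.05·(14.7, -8.05) = (2.315, -2.0975)
Step 3: at (2.315, -2.0975), ∇F = (11.3575, -6.51) → (2.315, -2.0975) − 0.05·(11.3575, -6.51) = (1.747125, -1.772)
F(1.747125, -1.772) = 12.34078103125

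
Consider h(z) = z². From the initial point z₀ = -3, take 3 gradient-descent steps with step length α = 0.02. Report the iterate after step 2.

-2.7648

h′(z) = 2z
z₁ = -3 − 0.02·(-6) = -2.88
z₂ = -2.88 − 0.02·(-5.76) = -2.7648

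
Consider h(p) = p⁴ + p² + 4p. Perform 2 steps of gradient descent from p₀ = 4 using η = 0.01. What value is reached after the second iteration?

1.16160128

h′(p) = 4p³ + 2p + 4
Step 1: h′(4) = 268; p₁ = 4 − 0.01·268 = 1.32
Step 2: h′(1.32) = 15.839872; p₂ = 1.32 − 0.01·15.839872 = 1.16160128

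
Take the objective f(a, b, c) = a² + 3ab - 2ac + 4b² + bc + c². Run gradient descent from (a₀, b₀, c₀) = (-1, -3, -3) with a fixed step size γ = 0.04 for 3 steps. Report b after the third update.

-0.504768

∇f = (2a + 3b - 2c, 3a + 8b + c, -2a + b + 2c)
Step 1: at (-1, -3, -3), ∇f = (-5, -30, -7) → (-1, -3, -3) − 0.04·(-5, -30, -7) = (-0.8, -1.8, -2.72)
Step 2: at (-0.8, -1.8, -2.72), ∇f = (-1.56, -19.52, -5.64) → (-0.8, -1.8, -2.72) − 0.04·(-1.56, -19.52, -5.64) = (-0.7376, -1.0192, -2.4944)
Step 3: at (-0.7376, -1.0192, -2.4944), ∇f = (0.456, -12.8608, -4.5328) → (-0.7376, -1.0192, -2.4944) − 0.04·(0.456, -12.8608, -4.5328) = (-0.75584, -0.504768, -2.313088)
b = -0.504768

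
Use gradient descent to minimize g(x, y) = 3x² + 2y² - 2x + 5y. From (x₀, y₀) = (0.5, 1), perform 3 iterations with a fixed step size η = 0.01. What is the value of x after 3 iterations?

0.471764

∇g = (6x - 2, 4y + 5)
(x₁, y₁) = (0.5, 1) − 0.01·(1, 9) = (0.49, 0.91)
(x₂, y₂) = (0.49, 0.91) − 0.01·(0.94, 8.64) = (0.4806, 0.8236)
(x₃, y₃) = (0.4806, 0.8236) − 0.01·(0.8836, 8.2944) = (0.471764, 0.740656)
x = 0.471764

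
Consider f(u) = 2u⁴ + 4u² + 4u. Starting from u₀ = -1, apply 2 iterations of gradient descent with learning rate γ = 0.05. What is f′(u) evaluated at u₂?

0.115489456128

f′(u) = 8u³ + 8u + 4
u₁ = -1 − 0.05·(-12) = -0.4
u₂ = -0.4 − 0.05·0.288 = -0.4144
f′(u) at (-0.4144) = 0.115489456128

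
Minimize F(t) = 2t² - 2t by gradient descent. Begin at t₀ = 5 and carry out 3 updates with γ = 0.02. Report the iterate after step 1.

F′(t) = 4t - 2
t₁ = 5 − 0.02·18 = 4.64

4.64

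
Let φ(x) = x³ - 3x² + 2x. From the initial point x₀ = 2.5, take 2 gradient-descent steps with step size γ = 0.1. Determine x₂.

1.7683125

φ′(x) = 3x² - 6x + 2
Step 1: φ′(2.5) = 5.75; x₁ = 2.5 − 0.1·5.75 = 1.925
Step 2: φ′(1.925) = 1.566875; x₂ = 1.925 − 0.1·1.566875 = 1.7683125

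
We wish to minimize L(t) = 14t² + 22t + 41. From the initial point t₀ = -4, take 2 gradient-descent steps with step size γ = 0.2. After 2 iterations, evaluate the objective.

L′(t) = 28t + 22
t₁ = -4 − 0.2·(-90) = 14
t₂ = 14 − 0.2·414 = -68.8
L(-68.8) = 64795.56

64795.56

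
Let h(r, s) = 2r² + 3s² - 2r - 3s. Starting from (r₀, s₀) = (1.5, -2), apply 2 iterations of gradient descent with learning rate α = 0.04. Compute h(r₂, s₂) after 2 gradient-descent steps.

∇h = (4r - 2, 6s - 3)
(r₁, s₁) = (1.5, -2) − 0.04·(4, -15) = (1.34, -1.4)
(r₂, s₂) = (1.34, -1.4) − 0.04·(3.36, -11.4) = (1.2056, -0.944)
h(1.2056, -0.944) = 6.00115072

6.00115072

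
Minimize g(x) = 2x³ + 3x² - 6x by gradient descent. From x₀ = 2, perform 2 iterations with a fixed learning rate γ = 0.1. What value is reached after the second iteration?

g′(x) = 6x² + 6x - 6
Step 1: g′(2) = 30; x₁ = 2 − 0.1·30 = -1
Step 2: g′(-1) = -6; x₂ = -1 − 0.1·(-6) = -0.4

-0.4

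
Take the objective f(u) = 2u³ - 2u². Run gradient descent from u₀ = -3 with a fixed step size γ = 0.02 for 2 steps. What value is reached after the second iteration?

-6.905088

f′(u) = 6u² - 4u
Step 1: f′(-3) = 66; u₁ = -3 − 0.02·66 = -4.32
Step 2: f′(-4.32) = 129.2544; u₂ = -4.32 − 0.02·129.2544 = -6.905088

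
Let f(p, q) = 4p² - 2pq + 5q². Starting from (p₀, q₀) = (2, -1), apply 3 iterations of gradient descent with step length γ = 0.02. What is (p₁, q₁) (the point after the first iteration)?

(1.64, -0.72)

∇f = (8p - 2q, -2p + 10q)
Step 1: at (2, -1), ∇f = (18, -14) → (2, -1) − 0.02·(18, -14) = (1.64, -0.72)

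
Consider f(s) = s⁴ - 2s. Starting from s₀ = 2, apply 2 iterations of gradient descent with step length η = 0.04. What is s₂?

0.79808

f′(s) = 4s³ - 2
Step 1: f′(2) = 30; s₁ = 2 − 0.04·30 = 0.8
Step 2: f′(0.8) = 0.048; s₂ = 0.8 − 0.04·0.048 = 0.79808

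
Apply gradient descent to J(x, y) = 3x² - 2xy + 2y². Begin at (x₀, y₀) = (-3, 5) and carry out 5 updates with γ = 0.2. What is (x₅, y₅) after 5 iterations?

∇J = (6x - 2y, -2x + 4y)
(x₁, y₁) = (-3, 5) − 0.2·(-28, 26) = (2.6, -0.2)
(x₂, y₂) = (2.6, -0.2) − 0.2·(16, -6) = (-0.6, 1)
(x₃, y₃) = (-0.6, 1) − 0.2·(-5.6, 5.2) = (0.52, -0.04)
(x₄, y₄) = (0.52, -0.04) − 0.2·(3.2, -1.2) = (-0.12, 0.2)
(x₅, y₅) = (-0.12, 0.2) − 0.2·(-1.12, 1.04) = (0.104, -0.008)

(0.104, -0.008)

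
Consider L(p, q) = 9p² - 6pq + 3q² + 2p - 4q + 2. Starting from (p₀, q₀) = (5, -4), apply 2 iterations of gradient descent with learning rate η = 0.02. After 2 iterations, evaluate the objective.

59.07881216

∇L = (18p - 6q + 2, -6p + 6q - 4)
(p₁, q₁) = (5, -4) − 0.02·(116, -58) = (2.68, -2.84)
(p₂, q₂) = (2.68, -2.84) − 0.02·(67.28, -37.12) = (1.3344, -2.0976)
L(1.3344, -2.0976) = 59.07881216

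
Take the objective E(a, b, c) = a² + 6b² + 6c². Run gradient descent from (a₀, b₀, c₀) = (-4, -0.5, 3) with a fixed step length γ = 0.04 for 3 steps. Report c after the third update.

0.421824

∇E = (2a, 12b, 12c)
(a₁, b₁, c₁) = (-4, -0.5, 3) − 0.04·(-8, -6, 36) = (-3.68, -0.26, 1.56)
(a₂, b₂, c₂) = (-3.68, -0.26, 1.56) − 0.04·(-7.36, -3.12, 18.72) = (-3.3856, -0.1352, 0.8112)
(a₃, b₃, c₃) = (-3.3856, -0.1352, 0.8112) − 0.04·(-6.7712, -1.6224, 9.7344) = (-3.114752, -0.070304, 0.421824)
c = 0.421824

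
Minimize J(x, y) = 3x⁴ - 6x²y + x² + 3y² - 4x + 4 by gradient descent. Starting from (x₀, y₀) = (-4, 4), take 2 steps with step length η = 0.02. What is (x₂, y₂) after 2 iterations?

(-94.48820224, 12.013312)

∇J = (12x³ - 12xy + 2x - 4, -6x² + 6y)
Step 1: at (-4, 4), ∇J = (-588, -72) → (-4, 4) − 0.02·(-588, -72) = (7.76, 5.44)
Step 2: at (7.76, 5.44), ∇J = (5112.410112, -328.6656) → (7.76, 5.44) − 0.02·(5112.410112, -328.6656) = (-94.48820224, 12.013312)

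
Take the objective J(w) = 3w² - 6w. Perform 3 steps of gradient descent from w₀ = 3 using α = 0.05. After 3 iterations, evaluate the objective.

J′(w) = 6w - 6
w₁ = 3 − 0.05·12 = 2.4
w₂ = 2.4 − 0.05·8.4 = 1.98
w₃ = 1.98 − 0.05·5.88 = 1.686
J(1.686) = -1.588212

-1.588212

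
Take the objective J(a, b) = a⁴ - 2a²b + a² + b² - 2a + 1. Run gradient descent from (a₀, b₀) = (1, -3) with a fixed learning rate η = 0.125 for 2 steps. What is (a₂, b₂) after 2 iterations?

∇J = (4a³ - 4ab + 2a - 2, -2a² + 2b)
Step 1: at (1, -3), ∇J = (16, -8) → (1, -3) − 0.125·(16, -8) = (-1, -2)
Step 2: at (-1, -2), ∇J = (-16, -6) → (-1, -2) − 0.125·(-16, -6) = (1, -1.25)

(1, -1.25)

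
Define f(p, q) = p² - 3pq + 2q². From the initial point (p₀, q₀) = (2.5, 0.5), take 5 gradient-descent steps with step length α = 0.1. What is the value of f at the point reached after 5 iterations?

∇f = (2p - 3q, -3p + 4q)
(p₁, q₁) = (2.5, 0.5) − 0.1·(3.5, -5.5) = (2.15, 1.05)
(p₂, q₂) = (2.15, 1.05) − 0.1·(1.15, -2.25) = (2.035, 1.275)
(p₃, q₃) = (2.035, 1.275) − 0.1·(0.245, -1.005) = (2.0105, 1.3755)
(p₄, q₄) = (2.0105, 1.3755) − 0.1·(-0.1055, -0.5295) = (2.02105, 1.42845)
(p₅, q₅) = (2.02105, 1.42845) − 0.1·(-0.24325, -0.34935) = (2.045375, 1.463385)
f(2.045375, 1.463385) = -0.51296307605

-0.51296307605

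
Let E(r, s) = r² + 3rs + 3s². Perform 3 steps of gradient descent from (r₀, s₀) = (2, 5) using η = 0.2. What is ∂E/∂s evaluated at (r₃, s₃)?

∇E = (2r + 3s, 3r + 6s)
(r₁, s₁) = (2, 5) − 0.2·(19, 36) = (-1.8, -2.2)
(r₂, s₂) = (-1.8, -2.2) − 0.2·(-10.2, -18.6) = (0.24, 1.52)
(r₃, s₃) = (0.24, 1.52) − 0.2·(5.04, 9.84) = (-0.768, -0.448)
∂E/∂s at (-0.768, -0.448) = -4.992

-4.992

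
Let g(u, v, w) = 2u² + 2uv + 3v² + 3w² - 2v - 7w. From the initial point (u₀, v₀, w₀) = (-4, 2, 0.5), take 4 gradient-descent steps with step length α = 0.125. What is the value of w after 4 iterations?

∇g = (4u + 2v, 2u + 6v - 2, 6w - 7)
Step 1: at (-4, 2, 0.5), ∇g = (-12, 2, -4) → (-4, 2, 0.5) − 0.125·(-12, 2, -4) = (-2.5, 1.75, 1)
Step 2: at (-2.5, 1.75, 1), ∇g = (-6.5, 3.5, -1) → (-2.5, 1.75, 1) − 0.125·(-6.5, 3.5, -1) = (-1.6875, 1.3125, 1.125)
Step 3: at (-1.6875, 1.3125, 1.125), ∇g = (-4.125, 2.5, -0.25) → (-1.6875, 1.3125, 1.125) − 0.125·(-4.125, 2.5, -0.25) = (-1.171875, 1, 1.15625)
Step 4: at (-1.171875, 1, 1.15625), ∇g = (-2.6875, 1.65625, -0.0625) → (-1.171875, 1, 1.15625) − 0.125·(-2.6875, 1.65625, -0.0625) = (-0.8359375, 0.79296875, 1.1640625)
w = 1.1640625

1.1640625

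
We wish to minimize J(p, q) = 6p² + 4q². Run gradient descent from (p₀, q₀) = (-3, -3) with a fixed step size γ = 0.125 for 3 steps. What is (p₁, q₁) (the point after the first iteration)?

∇J = (12p, 8q)
Step 1: at (-3, -3), ∇J = (-36, -24) → (-3, -3) − 0.125·(-36, -24) = (1.5, 0)

(1.5, 0)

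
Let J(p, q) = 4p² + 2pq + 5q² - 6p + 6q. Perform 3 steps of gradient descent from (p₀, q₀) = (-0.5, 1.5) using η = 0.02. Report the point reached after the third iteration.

∇J = (8p + 2q - 6, 2p + 10q + 6)
(p₁, q₁) = (-0.5, 1.5) − 0.02·(-7, 20) = (-0.36, 1.1)
(p₂, q₂) = (-0.36, 1.1) − 0.02·(-6.68, 16.28) = (-0.2264, 0.7744)
(p₃, q₃) = (-0.2264, 0.7744) − 0.02·(-6.2624, 13.2912) = (-0.101152, 0.508576)

(-0.101152, 0.508576)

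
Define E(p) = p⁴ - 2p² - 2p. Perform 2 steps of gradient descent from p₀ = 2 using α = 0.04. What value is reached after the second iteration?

1.15441152

E′(p) = 4p³ - 4p - 2
p₁ = 2 − 0.04·22 = 1.12
p₂ = 1.12 − 0.04·(-0.860288) = 1.15441152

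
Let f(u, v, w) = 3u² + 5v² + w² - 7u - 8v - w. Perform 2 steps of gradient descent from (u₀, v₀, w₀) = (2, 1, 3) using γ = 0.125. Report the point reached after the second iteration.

(1.21875, 0.8125, 1.90625)

∇f = (6u - 7, 10v - 8, 2w - 1)
Step 1: at (2, 1, 3), ∇f = (5, 2, 5) → (2, 1, 3) − 0.125·(5, 2, 5) = (1.375, 0.75, 2.375)
Step 2: at (1.375, 0.75, 2.375), ∇f = (1.25, -0.5, 3.75) → (1.375, 0.75, 2.375) − 0.125·(1.25, -0.5, 3.75) = (1.21875, 0.8125, 1.90625)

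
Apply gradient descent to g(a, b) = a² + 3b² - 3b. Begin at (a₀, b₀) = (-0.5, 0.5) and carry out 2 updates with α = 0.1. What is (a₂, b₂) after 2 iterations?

(-0.32, 0.5)

∇g = (2a, 6b - 3)
Step 1: at (-0.5, 0.5), ∇g = (-1, 0) → (-0.5, 0.5) − 0.1·(-1, 0) = (-0.4, 0.5)
Step 2: at (-0.4, 0.5), ∇g = (-0.8, 0) → (-0.4, 0.5) − 0.1·(-0.8, 0) = (-0.32, 0.5)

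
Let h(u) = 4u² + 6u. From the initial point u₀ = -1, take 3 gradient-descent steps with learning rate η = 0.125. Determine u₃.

h′(u) = 8u + 6
u₁ = -1 − 0.125·(-2) = -0.75
u₂ = -0.75 − 0.125·0 = -0.75
u₃ = -0.75 − 0.125·0 = -0.75

-0.75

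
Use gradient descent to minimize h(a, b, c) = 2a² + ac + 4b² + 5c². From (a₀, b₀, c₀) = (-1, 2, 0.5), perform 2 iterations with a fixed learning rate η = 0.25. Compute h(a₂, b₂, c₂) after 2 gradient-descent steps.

19.1806640625

∇h = (4a + c, 8b, a + 10c)
(a₁, b₁, c₁) = (-1, 2, 0.5) − 0.25·(-3.5, 16, 4) = (-0.125, -2, -0.5)
(a₂, b₂, c₂) = (-0.125, -2, -0.5) − 0.25·(-1, -16, -5.125) = (0.125, 2, 0.78125)
h(0.125, 2, 0.78125) = 19.1806640625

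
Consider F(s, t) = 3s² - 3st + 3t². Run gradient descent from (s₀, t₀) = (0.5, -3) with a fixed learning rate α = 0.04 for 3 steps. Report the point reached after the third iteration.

(-0.393088, -1.310592)

∇F = (6s - 3t, -3s + 6t)
Step 1: at (0.5, -3), ∇F = (12, -19.5) → (0.5, -3) − 0.04·(12, -19.5) = (0.02, -2.22)
Step 2: at (0.02, -2.22), ∇F = (6.78, -13.38) → (0.02, -2.22) − 0.04·(6.78, -13.38) = (-0.2512, -1.6848)
Step 3: at (-0.2512, -1.6848), ∇F = (3.5472, -9.3552) → (-0.2512, -1.6848) − 0.04·(3.5472, -9.3552) = (-0.393088, -1.310592)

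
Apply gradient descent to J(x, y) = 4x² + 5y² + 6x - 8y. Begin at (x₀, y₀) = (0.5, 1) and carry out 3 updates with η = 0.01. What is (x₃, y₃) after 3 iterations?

∇J = (8x + 6, 10y - 8)
(x₁, y₁) = (0.5, 1) − 0.01·(10, 2) = (0.4, 0.98)
(x₂, y₂) = (0.4, 0.98) − 0.01·(9.2, 1.8) = (0.308, 0.962)
(x₃, y₃) = (0.308, 0.962) − 0.01·(8.464, 1.62) = (0.22336, 0.9458)

(0.22336, 0.9458)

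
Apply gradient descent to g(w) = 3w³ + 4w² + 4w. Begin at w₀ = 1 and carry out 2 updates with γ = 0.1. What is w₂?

g′(w) = 9w² + 8w + 4
Step 1: g′(1) = 21; w₁ = 1 − 0.1·21 = -1.1
Step 2: g′(-1.1) = 6.09; w₂ = -1.1 − 0.1·6.09 = -1.709

-1.709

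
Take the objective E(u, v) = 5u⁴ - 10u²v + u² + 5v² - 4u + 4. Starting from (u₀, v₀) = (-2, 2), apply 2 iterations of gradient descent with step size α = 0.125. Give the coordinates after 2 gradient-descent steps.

∇E = (20u³ - 20uv + 2u - 4, -10u² + 10v)
(u₁, v₁) = (-2, 2) − 0.125·(-88, -20) = (9, 4.5)
(u₂, v₂) = (9, 4.5) − 0.125·(13784, -765) = (-1714, 100.125)

(-1714, 100.125)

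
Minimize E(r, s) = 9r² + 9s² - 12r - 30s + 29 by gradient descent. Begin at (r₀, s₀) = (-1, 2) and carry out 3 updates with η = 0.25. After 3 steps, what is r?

72.125

∇E = (18r - 12, 18s - 30)
(r₁, s₁) = (-1, 2) − 0.25·(-30, 6) = (6.5, 0.5)
(r₂, s₂) = (6.5, 0.5) − 0.25·(105, -21) = (-19.75, 5.75)
(r₃, s₃) = (-19.75, 5.75) − 0.25·(-367.5, 73.5) = (72.125, -12.625)
r = 72.125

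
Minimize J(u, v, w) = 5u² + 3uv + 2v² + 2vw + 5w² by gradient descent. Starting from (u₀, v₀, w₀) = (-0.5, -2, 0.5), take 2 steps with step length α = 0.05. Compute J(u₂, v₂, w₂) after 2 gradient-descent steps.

2.4853671875

∇J = (10u + 3v, 3u + 4v + 2w, 2v + 10w)
(u₁, v₁, w₁) = (-0.5, -2, 0.5) − 0.05·(-11, -8.5, 1) = (0.05, -1.575, 0.45)
(u₂, v₂, w₂) = (0.05, -1.575, 0.45) − 0.05·(-4.225, -5.25, 1.35) = (0.26125, -1.3125, 0.3825)
J(0.26125, -1.3125, 0.3825) = 2.4853671875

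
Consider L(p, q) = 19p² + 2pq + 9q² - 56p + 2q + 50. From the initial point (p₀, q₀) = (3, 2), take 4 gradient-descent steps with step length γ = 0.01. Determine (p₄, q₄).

(1.64399904, 0.70983776)

∇L = (38p + 2q - 56, 2p + 18q + 2)
(p₁, q₁) = (3, 2) − 0.01·(62, 44) = (2.38, 1.56)
(p₂, q₂) = (2.38, 1.56) − 0.01·(37.56, 34.84) = (2.0044, 1.2116)
(p₃, q₃) = (2.0044, 1.2116) − 0.01·(22.5904, 27.8176) = (1.778496, 0.933424)
(p₄, q₄) = (1.778496, 0.933424) − 0.01·(13.449696, 22.358624) = (1.64399904, 0.70983776)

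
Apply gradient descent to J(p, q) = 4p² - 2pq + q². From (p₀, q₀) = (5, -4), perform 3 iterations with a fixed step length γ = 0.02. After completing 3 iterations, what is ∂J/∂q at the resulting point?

-11.329152

∇J = (8p - 2q, -2p + 2q)
Step 1: at (5, -4), ∇J = (48, -18) → (5, -4) − 0.02·(48, -18) = (4.04, -3.64)
Step 2: at (4.04, -3.64), ∇J = (39.6, -15.36) → (4.04, -3.64) − 0.02·(39.6, -15.36) = (3.248, -3.3328)
Step 3: at (3.248, -3.3328), ∇J = (32.6496, -13.1616) → (3.248, -3.3328) − 0.02·(32.6496, -13.1616) = (2.595008, -3.069568)
∂J/∂q at (2.595008, -3.069568) = -11.329152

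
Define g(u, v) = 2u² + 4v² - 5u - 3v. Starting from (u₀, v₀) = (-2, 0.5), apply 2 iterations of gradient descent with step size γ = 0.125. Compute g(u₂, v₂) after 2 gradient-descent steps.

∇g = (4u - 5, 8v - 3)
(u₁, v₁) = (-2, 0.5) − 0.125·(-13, 1) = (-0.375, 0.375)
(u₂, v₂) = (-0.375, 0.375) − 0.125·(-6.5, 0) = (0.4375, 0.375)
g(0.4375, 0.375) = -2.3671875

-2.3671875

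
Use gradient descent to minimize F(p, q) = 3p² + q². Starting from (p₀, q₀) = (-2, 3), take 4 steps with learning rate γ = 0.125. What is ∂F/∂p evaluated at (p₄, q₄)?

∇F = (6p, 2q)
Step 1: at (-2, 3), ∇F = (-12, 6) → (-2, 3) − 0.125·(-12, 6) = (-0.5, 2.25)
Step 2: at (-0.5, 2.25), ∇F = (-3, 4.5) → (-0.5, 2.25) − 0.125·(-3, 4.5) = (-0.125, 1.6875)
Step 3: at (-0.125, 1.6875), ∇F = (-0.75, 3.375) → (-0.125, 1.6875) − 0.125·(-0.75, 3.375) = (-0.03125, 1.265625)
Step 4: at (-0.03125, 1.265625), ∇F = (-0.1875, 2.53125) → (-0.03125, 1.265625) − 0.125·(-0.1875, 2.53125) = (-0.0078125, 0.94921875)
∂F/∂p at (-0.0078125, 0.94921875) = -0.046875

-0.046875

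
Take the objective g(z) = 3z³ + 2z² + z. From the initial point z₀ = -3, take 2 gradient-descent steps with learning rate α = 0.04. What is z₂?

-17.0224

g′(z) = 9z² + 4z + 1
z₁ = -3 − 0.04·70 = -5.8
z₂ = -5.8 − 0.04·280.56 = -17.0224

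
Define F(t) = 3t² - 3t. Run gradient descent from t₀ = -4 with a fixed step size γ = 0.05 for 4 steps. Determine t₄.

-0.58045

F′(t) = 6t - 3
t₁ = -4 − 0.05·(-27) = -2.65
t₂ = -2.65 − 0.05·(-18.9) = -1.705
t₃ = -1.705 − 0.05·(-13.23) = -1.0435
t₄ = -1.0435 − 0.05·(-9.261) = -0.58045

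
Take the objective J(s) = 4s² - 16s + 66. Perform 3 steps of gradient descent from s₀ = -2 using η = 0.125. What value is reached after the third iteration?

2

J′(s) = 8s - 16
s₁ = -2 − 0.125·(-32) = 2
s₂ = 2 − 0.125·0 = 2
s₃ = 2 − 0.125·0 = 2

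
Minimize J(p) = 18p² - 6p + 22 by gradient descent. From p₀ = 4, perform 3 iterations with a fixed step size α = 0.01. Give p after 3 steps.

J′(p) = 36p - 6
Step 1: J′(4) = 138; p₁ = 4 − 0.01·138 = 2.62
Step 2: J′(2.62) = 88.32; p₂ = 2.62 − 0.01·88.32 = 1.7368
Step 3: J′(1.7368) = 56.5248; p₃ = 1.7368 − 0.01·56.5248 = 1.171552

1.171552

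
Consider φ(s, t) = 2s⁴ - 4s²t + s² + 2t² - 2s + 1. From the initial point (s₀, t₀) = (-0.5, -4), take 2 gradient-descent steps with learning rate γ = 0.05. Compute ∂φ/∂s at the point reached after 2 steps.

-4.846376

∇φ = (8s³ - 8st + 2s - 2, -4s² + 4t)
(s₁, t₁) = (-0.5, -4) − 0.05·(-20, -17) = (0.5, -3.15)
(s₂, t₂) = (0.5, -3.15) − 0.05·(12.6, -13.6) = (-0.13, -2.47)
∂φ/∂s at (-0.13, -2.47) = -4.846376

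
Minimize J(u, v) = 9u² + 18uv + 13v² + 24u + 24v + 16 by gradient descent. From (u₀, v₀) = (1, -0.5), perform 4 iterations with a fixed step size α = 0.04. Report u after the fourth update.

∇J = (18u + 18v + 24, 18u + 26v + 24)
(u₁, v₁) = (1, -0.5) − 0.04·(33, 29) = (-0.32, -1.66)
(u₂, v₂) = (-0.32, -1.66) − 0.04·(-11.64, -24.92) = (0.1456, -0.6632)
(u₃, v₃) = (0.1456, -0.6632) − 0.04·(14.6832, 9.3776) = (-0.441728, -1.038304)
(u₄, v₄) = (-0.441728, -1.038304) − 0.04·(-2.640576, -10.947008) = (-0.33610496, -0.60042368)
u = -0.33610496

-0.33610496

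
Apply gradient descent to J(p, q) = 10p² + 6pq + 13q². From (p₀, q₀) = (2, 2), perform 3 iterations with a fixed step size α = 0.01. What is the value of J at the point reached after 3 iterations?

∇J = (20p + 6q, 6p + 26q)
(p₁, q₁) = (2, 2) − 0.01·(52, 64) = (1.48, 1.36)
(p₂, q₂) = (1.48, 1.36) − 0.01·(37.76, 44.24) = (1.1024, 0.9176)
(p₃, q₃) = (1.1024, 0.9176) − 0.01·(27.5536, 30.472) = (0.826864, 0.61288)
J(0.826864, 0.61288) = 14.76073582208

14.76073582208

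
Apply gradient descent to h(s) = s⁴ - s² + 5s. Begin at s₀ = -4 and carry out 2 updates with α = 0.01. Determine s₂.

-1.49660428

h′(s) = 4s³ - 2s + 5
Step 1: h′(-4) = -243; s₁ = -4 − 0.01·(-243) = -1.57
Step 2: h′(-1.57) = -7.339572; s₂ = -1.57 − 0.01·(-7.339572) = -1.49660428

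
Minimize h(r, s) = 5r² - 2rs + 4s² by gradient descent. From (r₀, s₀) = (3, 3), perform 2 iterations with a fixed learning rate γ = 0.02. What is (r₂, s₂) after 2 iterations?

(2.1216, 2.3184)

∇h = (10r - 2s, -2r + 8s)
Step 1: at (3, 3), ∇h = (24, 18) → (3, 3) − 0.02·(24, 18) = (2.52, 2.64)
Step 2: at (2.52, 2.64), ∇h = (19.92, 16.08) → (2.52, 2.64) − 0.02·(19.92, 16.08) = (2.1216, 2.3184)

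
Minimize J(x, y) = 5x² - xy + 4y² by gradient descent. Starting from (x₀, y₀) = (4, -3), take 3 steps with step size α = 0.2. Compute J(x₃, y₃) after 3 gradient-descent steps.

∇J = (10x - y, -x + 8y)
(x₁, y₁) = (4, -3) − 0.2·(43, -28) = (-4.6, 2.6)
(x₂, y₂) = (-4.6, 2.6) − 0.2·(-48.6, 25.4) = (5.12, -2.48)
(x₃, y₃) = (5.12, -2.48) − 0.2·(53.68, -24.96) = (-5.616, 2.512)
J(-5.616, 2.512) = 197.045248

197.045248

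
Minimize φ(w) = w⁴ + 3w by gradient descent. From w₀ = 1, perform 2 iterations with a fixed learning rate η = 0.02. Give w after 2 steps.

0.74911552

φ′(w) = 4w³ + 3
Step 1: φ′(1) = 7; w₁ = 1 − 0.02·7 = 0.86
Step 2: φ′(0.86) = 5.544224; w₂ = 0.86 − 0.02·5.544224 = 0.74911552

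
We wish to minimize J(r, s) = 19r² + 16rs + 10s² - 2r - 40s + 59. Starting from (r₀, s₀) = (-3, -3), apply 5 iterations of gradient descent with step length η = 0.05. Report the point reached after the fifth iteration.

(17.7367, 13.91216)

∇J = (38r + 16s - 2, 16r + 20s - 40)
(r₁, s₁) = (-3, -3) − 0.05·(-164, -148) = (5.2, 4.4)
(r₂, s₂) = (5.2, 4.4) − 0.05·(266, 131.2) = (-8.1, -2.16)
(r₃, s₃) = (-8.1, -2.16) − 0.05·(-344.36, -212.8) = (9.118, 8.48)
(r₄, s₄) = (9.118, 8.48) − 0.05·(480.164, 275.488) = (-14.8902, -5.2944)
(r₅, s₅) = (-14.8902, -5.2944) − 0.05·(-652.538, -384.1312) = (17.7367, 13.91216)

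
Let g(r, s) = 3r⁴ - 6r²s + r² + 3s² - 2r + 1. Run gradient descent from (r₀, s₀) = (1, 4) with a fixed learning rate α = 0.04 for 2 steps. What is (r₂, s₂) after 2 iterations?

∇g = (12r³ - 12rs + 2r - 2, -6r² + 6s)
(r₁, s₁) = (1, 4) − 0.04·(-36, 18) = (2.44, 3.28)
(r₂, s₂) = (2.44, 3.28) − 0.04·(81.163008, -16.0416) = (-0.80652032, 3.921664)

(-0.80652032, 3.921664)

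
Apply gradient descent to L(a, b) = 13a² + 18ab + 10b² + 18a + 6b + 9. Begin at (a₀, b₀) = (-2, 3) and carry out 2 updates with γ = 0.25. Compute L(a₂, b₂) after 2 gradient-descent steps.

∇L = (26a + 18b + 18, 18a + 20b + 6)
Step 1: at (-2, 3), ∇L = (20, 30) → (-2, 3) − 0.25·(20, 30) = (-7, -4.5)
Step 2: at (-7, -4.5), ∇L = (-245, -210) → (-7, -4.5) − 0.25·(-245, -210) = (54.25, 48)
L(54.25, 48) = 109445.3125

109445.3125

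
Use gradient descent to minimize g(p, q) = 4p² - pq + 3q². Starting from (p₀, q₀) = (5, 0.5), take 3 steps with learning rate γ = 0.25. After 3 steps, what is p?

-5.5546875

∇g = (8p - q, -p + 6q)
(p₁, q₁) = (5, 0.5) − 0.25·(39.5, -2) = (-4.875, 1)
(p₂, q₂) = (-4.875, 1) − 0.25·(-40, 10.875) = (5.125, -1.71875)
(p₃, q₃) = (5.125, -1.71875) − 0.25·(42.71875, -15.4375) = (-5.5546875, 2.140625)
p = -5.5546875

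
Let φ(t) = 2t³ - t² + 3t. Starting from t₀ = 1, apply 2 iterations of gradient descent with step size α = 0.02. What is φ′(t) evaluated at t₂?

φ′(t) = 6t² - 2t + 3
Step 1: φ′(1) = 7; t₁ = 1 − 0.02·7 = 0.86
Step 2: φ′(0.86) = 5.7176; t₂ = 0.86 − 0.02·5.7176 = 0.745648
φ′(t) at (0.745648) = 4.844649639424

4.844649639424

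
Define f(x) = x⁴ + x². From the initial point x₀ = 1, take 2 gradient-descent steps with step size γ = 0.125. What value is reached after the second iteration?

f′(x) = 4x³ + 2x
x₁ = 1 − 0.125·6 = 0.25
x₂ = 0.25 − 0.125·0.5625 = 0.1796875

0.1796875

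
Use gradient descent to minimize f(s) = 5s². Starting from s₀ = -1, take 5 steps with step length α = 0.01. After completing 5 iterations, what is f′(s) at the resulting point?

-5.9049

f′(s) = 10s
s₁ = -1 − 0.01·(-10) = -0.9
s₂ = -0.9 − 0.01·(-9) = -0.81
s₃ = -0.81 − 0.01·(-8.1) = -0.729
s₄ = -0.729 − 0.01·(-7.29) = -0.6561
s₅ = -0.6561 − 0.01·(-6.561) = -0.59049
f′(s) at (-0.59049) = -5.9049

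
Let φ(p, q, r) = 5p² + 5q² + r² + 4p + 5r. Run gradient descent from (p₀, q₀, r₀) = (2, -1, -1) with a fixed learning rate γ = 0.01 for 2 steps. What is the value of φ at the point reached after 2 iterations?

17.20150836

∇φ = (10p + 4, 10q, 2r + 5)
(p₁, q₁, r₁) = (2, -1, -1) − 0.01·(24, -10, 3) = (1.76, -0.9, -1.03)
(p₂, q₂, r₂) = (1.76, -0.9, -1.03) − 0.01·(21.6, -9, 2.94) = (1.544, -0.81, -1.0594)
φ(1.544, -0.81, -1.0594) = 17.20150836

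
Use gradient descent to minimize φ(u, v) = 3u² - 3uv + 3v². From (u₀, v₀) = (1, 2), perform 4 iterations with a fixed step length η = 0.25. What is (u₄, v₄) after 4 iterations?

(-1.21484375, 1.2265625)

∇φ = (6u - 3v, -3u + 6v)
(u₁, v₁) = (1, 2) − 0.25·(0, 9) = (1, -0.25)
(u₂, v₂) = (1, -0.25) − 0.25·(6.75, -4.5) = (-0.6875, 0.875)
(u₃, v₃) = (-0.6875, 0.875) − 0.25·(-6.75, 7.3125) = (1, -0.953125)
(u₄, v₄) = (1, -0.953125) − 0.25·(8.859375, -8.71875) = (-1.21484375, 1.2265625)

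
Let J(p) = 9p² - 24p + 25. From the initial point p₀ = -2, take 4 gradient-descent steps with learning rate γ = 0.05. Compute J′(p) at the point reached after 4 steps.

-0.006

J′(p) = 18p - 24
Step 1: J′(-2) = -60; p₁ = -2 − 0.05·(-60) = 1
Step 2: J′(1) = -6; p₂ = 1 − 0.05·(-6) = 1.3
Step 3: J′(1.3) = -0.6; p₃ = 1.3 − 0.05·(-0.6) = 1.33
Step 4: J′(1.33) = -0.06; p₄ = 1.33 − 0.05·(-0.06) = 1.333
J′(p) at (1.333) = -0.006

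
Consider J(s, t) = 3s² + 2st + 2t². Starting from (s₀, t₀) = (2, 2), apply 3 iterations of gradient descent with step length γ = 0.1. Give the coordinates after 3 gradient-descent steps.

(-0.08, 0.24)

∇J = (6s + 2t, 2s + 4t)
(s₁, t₁) = (2, 2) − 0.1·(16, 12) = (0.4, 0.8)
(s₂, t₂) = (0.4, 0.8) − 0.1·(4, 4) = (0, 0.4)
(s₃, t₃) = (0, 0.4) − 0.1·(0.8, 1.6) = (-0.08, 0.24)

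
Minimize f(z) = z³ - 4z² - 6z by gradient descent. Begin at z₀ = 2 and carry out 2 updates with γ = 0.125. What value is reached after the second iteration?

3.2890625

f′(z) = 3z² - 8z - 6
Step 1: f′(2) = -10; z₁ = 2 − 0.125·(-10) = 3.25
Step 2: f′(3.25) = -0.3125; z₂ = 3.25 − 0.125·(-0.3125) = 3.2890625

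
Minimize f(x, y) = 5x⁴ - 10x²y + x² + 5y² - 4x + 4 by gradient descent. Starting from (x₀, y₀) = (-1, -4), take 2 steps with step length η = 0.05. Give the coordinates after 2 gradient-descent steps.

∇f = (20x³ - 20xy + 2x - 4, -10x² + 10y)
(x₁, y₁) = (-1, -4) − 0.05·(-106, -50) = (4.3, -1.5)
(x₂, y₂) = (4.3, -1.5) − 0.05·(1723.74, -199.9) = (-81.887, 8.495)

(-81.887, 8.495)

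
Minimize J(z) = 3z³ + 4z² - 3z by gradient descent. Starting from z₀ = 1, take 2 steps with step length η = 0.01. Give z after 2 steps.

0.754636

J′(z) = 9z² + 8z - 3
Step 1: J′(1) = 14; z₁ = 1 − 0.01·14 = 0.86
Step 2: J′(0.86) = 10.5364; z₂ = 0.86 − 0.01·10.5364 = 0.754636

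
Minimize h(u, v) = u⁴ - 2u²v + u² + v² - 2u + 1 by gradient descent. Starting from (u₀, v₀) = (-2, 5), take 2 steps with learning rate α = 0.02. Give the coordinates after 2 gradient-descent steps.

∇h = (4u³ - 4uv + 2u - 2, -2u² + 2v)
(u₁, v₁) = (-2, 5) − 0.02·(2, 2) = (-2.04, 4.96)
(u₂, v₂) = (-2.04, 4.96) − 0.02·(0.434944, 1.5968) = (-2.04869888, 4.928064)

(-2.04869888, 4.928064)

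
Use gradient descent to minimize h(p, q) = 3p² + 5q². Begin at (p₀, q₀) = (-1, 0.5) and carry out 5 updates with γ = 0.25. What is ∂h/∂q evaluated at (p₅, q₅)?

-37.96875

∇h = (6p, 10q)
(p₁, q₁) = (-1, 0.5) − 0.25·(-6, 5) = (0.5, -0.75)
(p₂, q₂) = (0.5, -0.75) − 0.25·(3, -7.5) = (-0.25, 1.125)
(p₃, q₃) = (-0.25, 1.125) − 0.25·(-1.5, 11.25) = (0.125, -1.6875)
(p₄, q₄) = (0.125, -1.6875) − 0.25·(0.75, -16.875) = (-0.0625, 2.53125)
(p₅, q₅) = (-0.0625, 2.53125) − 0.25·(-0.375, 25.3125) = (0.03125, -3.796875)
∂h/∂q at (0.03125, -3.796875) = -37.96875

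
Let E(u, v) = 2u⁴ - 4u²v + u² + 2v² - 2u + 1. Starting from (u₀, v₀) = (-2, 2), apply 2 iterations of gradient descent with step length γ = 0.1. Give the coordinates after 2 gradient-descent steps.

∇E = (8u³ - 8uv + 2u - 2, -4u² + 4v)
(u₁, v₁) = (-2, 2) − 0.1·(-38, -8) = (1.8, 2.8)
(u₂, v₂) = (1.8, 2.8) − 0.1·(7.936, -1.76) = (1.0064, 2.976)

(1.0064, 2.976)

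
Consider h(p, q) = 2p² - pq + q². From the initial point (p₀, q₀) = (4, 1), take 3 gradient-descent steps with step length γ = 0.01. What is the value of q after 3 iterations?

1.0544

∇h = (4p - q, -p + 2q)
(p₁, q₁) = (4, 1) − 0.01·(15, -2) = (3.85, 1.02)
(p₂, q₂) = (3.85, 1.02) − 0.01·(14.38, -1.81) = (3.7062, 1.0381)
(p₃, q₃) = (3.7062, 1.0381) − 0.01·(13.7867, -1.63) = (3.568333, 1.0544)
q = 1.0544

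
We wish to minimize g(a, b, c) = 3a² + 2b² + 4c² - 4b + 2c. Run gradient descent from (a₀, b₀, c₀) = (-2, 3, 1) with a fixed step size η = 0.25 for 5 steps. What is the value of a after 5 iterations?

∇g = (6a, 4b - 4, 8c + 2)
(a₁, b₁, c₁) = (-2, 3, 1) − 0.25·(-12, 8, 10) = (1, 1, -1.5)
(a₂, b₂, c₂) = (1, 1, -1.5) − 0.25·(6, 0, -10) = (-0.5, 1, 1)
(a₃, b₃, c₃) = (-0.5, 1, 1) − 0.25·(-3, 0, 10) = (0.25, 1, -1.5)
(a₄, b₄, c₄) = (0.25, 1, -1.5) − 0.25·(1.5, 0, -10) = (-0.125, 1, 1)
(a₅, b₅, c₅) = (-0.125, 1, 1) − 0.25·(-0.75, 0, 10) = (0.0625, 1, -1.5)
a = 0.0625

0.0625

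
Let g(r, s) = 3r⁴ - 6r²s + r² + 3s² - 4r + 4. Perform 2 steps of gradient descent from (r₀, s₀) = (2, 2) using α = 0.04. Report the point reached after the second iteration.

∇g = (12r³ - 12rs + 2r - 4, -6r² + 6s)
(r₁, s₁) = (2, 2) − 0.04·(48, -12) = (0.08, 2.48)
(r₂, s₂) = (0.08, 2.48) − 0.04·(-6.214656, 14.8416) = (0.32858624, 1.886336)

(0.32858624, 1.886336)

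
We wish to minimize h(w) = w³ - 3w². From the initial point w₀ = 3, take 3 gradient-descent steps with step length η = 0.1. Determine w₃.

2.0143893

h′(w) = 3w² - 6w
Step 1: h′(3) = 9; w₁ = 3 − 0.1·9 = 2.1
Step 2: h′(2.1) = 0.63; w₂ = 2.1 − 0.1·0.63 = 2.037
Step 3: h′(2.037) = 0.226107; w₃ = 2.037 − 0.1·0.226107 = 2.0143893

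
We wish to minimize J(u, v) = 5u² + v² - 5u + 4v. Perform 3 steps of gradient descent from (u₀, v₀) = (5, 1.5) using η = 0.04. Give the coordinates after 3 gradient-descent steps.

∇J = (10u - 5, 2v + 4)
(u₁, v₁) = (5, 1.5) − 0.04·(45, 7) = (3.2, 1.22)
(u₂, v₂) = (3.2, 1.22) − 0.04·(27, 6.44) = (2.12, 0.9624)
(u₃, v₃) = (2.12, 0.9624) − 0.04·(16.2, 5.9248) = (1.472, 0.725408)

(1.472, 0.725408)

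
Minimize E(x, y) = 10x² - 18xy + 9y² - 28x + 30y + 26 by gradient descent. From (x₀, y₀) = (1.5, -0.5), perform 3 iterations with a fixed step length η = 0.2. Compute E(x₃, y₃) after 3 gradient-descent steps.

136893.143056

∇E = (20x - 18y - 28, -18x + 18y + 30)
Step 1: at (1.5, -0.5), ∇E = (11, -6) → (1.5, -0.5) − 0.2·(11, -6) = (-0.7, 0.7)
Step 2: at (-0.7, 0.7), ∇E = (-54.6, 55.2) → (-0.7, 0.7) − 0.2·(-54.6, 55.2) = (10.22, -10.34)
Step 3: at (10.22, -10.34), ∇E = (362.52, -340.08) → (10.22, -10.34) − 0.2·(362.52, -340.08) = (-62.284, 57.676)
E(-62.284, 57.676) = 136893.143056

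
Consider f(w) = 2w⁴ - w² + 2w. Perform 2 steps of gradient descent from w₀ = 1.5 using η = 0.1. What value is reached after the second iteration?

-0.4552

f′(w) = 8w³ - 2w + 2
Step 1: f′(1.5) = 26; w₁ = 1.5 − 0.1·26 = -1.1
Step 2: f′(-1.1) = -6.448; w₂ = -1.1 − 0.1·(-6.448) = -0.4552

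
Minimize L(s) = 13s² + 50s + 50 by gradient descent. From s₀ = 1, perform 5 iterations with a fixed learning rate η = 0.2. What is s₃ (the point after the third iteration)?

-218.488

L′(s) = 26s + 50
s₁ = 1 − 0.2·76 = -14.2
s₂ = -14.2 − 0.2·(-319.2) = 49.64
s₃ = 49.64 − 0.2·1340.64 = -218.488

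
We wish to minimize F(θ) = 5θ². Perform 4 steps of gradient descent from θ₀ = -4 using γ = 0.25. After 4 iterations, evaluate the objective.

2050.3125

F′(θ) = 10θ
Step 1: F′(-4) = -40; θ₁ = -4 − 0.25·(-40) = 6
Step 2: F′(6) = 60; θ₂ = 6 − 0.25·60 = -9
Step 3: F′(-9) = -90; θ₃ = -9 − 0.25·(-90) = 13.5
Step 4: F′(13.5) = 135; θ₄ = 13.5 − 0.25·135 = -20.25
F(-20.25) = 2050.3125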